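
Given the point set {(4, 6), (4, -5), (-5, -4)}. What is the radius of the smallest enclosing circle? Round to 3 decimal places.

6.768

Call the three points A, B, C in the order given.
Side lengths²: AB² = 121, AC² = 181, BC² = 82.
Since AC² = 181 < 121 + 82 = 203, the triangle is acute, so the smallest enclosing circle is the circumcircle.
Circumcentre = (1/18, 0.5), r² = 7421/162.
r = √(7421/162) ≈ 6.768.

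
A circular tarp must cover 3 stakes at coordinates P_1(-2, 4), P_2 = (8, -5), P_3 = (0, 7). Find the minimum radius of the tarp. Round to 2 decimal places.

Side lengths²: P_1P_2² = 181, P_1P_3² = 13, P_2P_3² = 208.
Since P_2P_3² = 208 ≥ 181 + 13 = 194, the angle opposite P_2P_3 is not acute, so the smallest enclosing circle has P_2P_3 as diameter.
Centre = midpoint of P_2P_3 = (4, 1), r² = 208/4 = 52.
r = √52 ≈ 7.21.

7.21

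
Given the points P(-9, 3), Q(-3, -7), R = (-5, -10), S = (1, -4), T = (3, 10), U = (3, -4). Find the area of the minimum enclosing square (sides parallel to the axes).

The bounding box has width 12 and height 20.
An axis-aligned square enclosing the set must have side ≥ max(width, height).
So the minimum side is max(12, 20) = 20.
Area = 20² = 400.

400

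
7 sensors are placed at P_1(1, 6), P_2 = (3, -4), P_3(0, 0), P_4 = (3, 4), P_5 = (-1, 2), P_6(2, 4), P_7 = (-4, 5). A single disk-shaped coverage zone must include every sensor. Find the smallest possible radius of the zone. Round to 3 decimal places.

The farthest pair is P_2–P_7 with squared distance 130. The circle on this segment as diameter has centre (-0.5, 0.5) and r² = 130/4 = 32.5.
Check P_1: distance² to centre = 32.5 ≤ 32.5, so it lies inside.
All remaining points lie in this disk, and no smaller disk contains both endpoints, so this is the minimum enclosing circle.
r = √(32.5) ≈ 5.701.

5.701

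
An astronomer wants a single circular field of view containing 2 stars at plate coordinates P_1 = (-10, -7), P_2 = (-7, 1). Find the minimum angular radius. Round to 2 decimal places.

4.27

The smallest circle enclosing two points has them as diameter endpoints.
Centre = midpoint = (-8.5, -3); r² = |P_1P_2|²/4 = 73/4 = 18.25.
r = √(18.25) ≈ 4.27.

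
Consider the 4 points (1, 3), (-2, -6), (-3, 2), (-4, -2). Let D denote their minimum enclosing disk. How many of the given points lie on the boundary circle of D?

A smallest enclosing disk is always determined by at most three of the input points on its boundary.
The farthest pair is (1, 3)–(-2, -6) with squared distance 90. The circle on this segment as diameter has centre (-0.5, -1.5) and r² = 90/4 = 22.5.
Check (-3, 2): distance² to centre = 18.5 ≤ 22.5, so it lies inside.
All remaining points lie in this disk, and no smaller disk contains both endpoints, so this is the minimum enclosing circle.
The points at distance exactly r from the centre are (1, 3), (-2, -6) — 2 points.

2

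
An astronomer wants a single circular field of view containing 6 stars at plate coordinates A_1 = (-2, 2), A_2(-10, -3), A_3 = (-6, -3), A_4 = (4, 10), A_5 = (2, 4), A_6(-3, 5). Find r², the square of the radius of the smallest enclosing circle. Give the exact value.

By Welzl's lemma the MEC is supported by two points (diametrically opposite) or three points (on a circumcircle).
The farthest pair is A_2–A_4 with squared distance 365. The circle on this segment as diameter has centre (-3, 3.5) and r² = 365/4 = 91.25.
Check A_1: distance² to centre = 3.25 ≤ 91.25, so it lies inside.
All remaining points lie in this disk, and no smaller disk contains both endpoints, so this is the minimum enclosing circle.

91.25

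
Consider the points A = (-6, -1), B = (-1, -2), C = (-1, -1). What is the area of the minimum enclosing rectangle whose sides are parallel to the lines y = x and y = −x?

In coordinates u = x + y, v = x − y the rectangle is axis-aligned; the map (x,y)→(u,v) scales areas by 2.
u-values: -7, -3, -2; range = -2 − (-7) = 5.
v-values: -5, 1, 0; range = 1 − (-5) = 6.
Area = (5 × 6) / 2 = 15.

15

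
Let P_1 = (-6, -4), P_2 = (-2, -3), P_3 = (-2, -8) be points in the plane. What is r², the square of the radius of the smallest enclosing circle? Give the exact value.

8.5

Side lengths²: P_1P_2² = 17, P_1P_3² = 32, P_2P_3² = 25.
Since P_1P_3² = 32 < 25 + 17 = 42, the triangle is acute, so the smallest enclosing circle is the circumcircle.
Circumcentre = (-3.5, -5.5), r² = 8.5.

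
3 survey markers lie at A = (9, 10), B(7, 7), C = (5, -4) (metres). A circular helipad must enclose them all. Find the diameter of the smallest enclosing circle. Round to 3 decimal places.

14.560

Side lengths²: AB² = 13, AC² = 212, BC² = 125.
Since AC² = 212 ≥ 125 + 13 = 138, the angle opposite AC is not acute, so the smallest enclosing circle has AC as diameter.
Centre = midpoint of AC = (7, 3), r² = 212/4 = 53.
Diameter = 2r = 2√53 ≈ 14.560.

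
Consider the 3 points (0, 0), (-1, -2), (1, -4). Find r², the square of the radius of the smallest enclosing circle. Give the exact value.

Call the three points A, B, C in the order given.
Side lengths²: AB² = 5, AC² = 17, BC² = 8.
Since AC² = 17 ≥ 8 + 5 = 13, the angle opposite AC is not acute, so the smallest enclosing circle has AC as diameter.
Centre = midpoint of AC = (0.5, -2), r² = 17/4 = 4.25.

4.25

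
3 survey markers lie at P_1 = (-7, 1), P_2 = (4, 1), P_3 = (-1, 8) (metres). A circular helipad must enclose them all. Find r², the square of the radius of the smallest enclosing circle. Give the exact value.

Side lengths²: P_1P_2² = 121, P_1P_3² = 85, P_2P_3² = 74.
Since P_1P_2² = 121 < 85 + 74 = 159, the triangle is acute, so the smallest enclosing circle is the circumcircle.
Circumcentre = (-1.5, 33/14), r² = 3145/98.

3145/98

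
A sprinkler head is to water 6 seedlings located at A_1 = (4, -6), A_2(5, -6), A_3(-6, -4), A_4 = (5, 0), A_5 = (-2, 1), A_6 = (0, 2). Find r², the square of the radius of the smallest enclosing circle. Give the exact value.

By Welzl's lemma the MEC is supported by two points (diametrically opposite) or three points (on a circumcircle).
The minimum enclosing circle is determined by three boundary points: A_2, A_3, A_4.
Their circumcentre is (-3/22, -3) with r² = 17125/484.
The farthest remaining point A_1 is at distance² 12637/484 ≤ 17125/484.

17125/484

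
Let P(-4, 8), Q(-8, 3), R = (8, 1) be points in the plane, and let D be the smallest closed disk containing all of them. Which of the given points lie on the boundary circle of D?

Side lengths²: PQ² = 41, PR² = 193, QR² = 260.
Since QR² = 260 ≥ 193 + 41 = 234, the angle opposite QR is not acute, so the smallest enclosing circle has QR as diameter.
Centre = midpoint of QR = (0, 2), r² = 260/4 = 65.
The points at distance exactly r from the centre are Q, R — 2 points.

Q, R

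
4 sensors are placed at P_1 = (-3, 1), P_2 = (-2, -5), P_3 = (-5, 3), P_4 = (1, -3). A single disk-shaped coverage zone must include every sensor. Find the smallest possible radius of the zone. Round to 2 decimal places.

4.36

The minimum enclosing circle of a finite set is fixed by two of the points (as a diameter) or three (as a circumcircle).
The minimum enclosing circle is determined by three boundary points: P_2, P_3, P_4.
Their circumcentre is (-2.7, -0.7) with r² = 18.98.
The farthest remaining point P_1 is at distance² 2.98 ≤ 18.98.
r = √(18.98) ≈ 4.36.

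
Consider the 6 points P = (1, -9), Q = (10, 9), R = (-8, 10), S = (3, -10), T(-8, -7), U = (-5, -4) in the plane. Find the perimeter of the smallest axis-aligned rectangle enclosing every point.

76

Width = max x − min x = 10 − (-8) = 18.
Height = max y − min y = 10 − (-10) = 20.
Perimeter = 2(18 + 20) = 76.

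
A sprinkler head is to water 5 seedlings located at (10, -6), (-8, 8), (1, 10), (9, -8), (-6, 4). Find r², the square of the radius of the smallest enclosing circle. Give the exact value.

The minimum enclosing circle of a finite set is fixed by two of the points (as a diameter) or three (as a circumcircle).
The farthest pair is (-8, 8)–(9, -8) with squared distance 545. The circle on this segment as diameter has centre (0.5, 0) and r² = 545/4 = 136.25.
Check (10, -6): distance² to centre = 126.25 ≤ 136.25, so it lies inside.
All remaining points lie in this disk, and no smaller disk contains both endpoints, so this is the minimum enclosing circle.

136.25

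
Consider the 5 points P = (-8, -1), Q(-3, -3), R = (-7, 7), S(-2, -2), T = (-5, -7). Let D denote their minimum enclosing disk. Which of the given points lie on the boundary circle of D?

R, T

A smallest enclosing disk is always determined by at most three of the input points on its boundary.
The farthest pair is R–T with squared distance 200. The circle on this segment as diameter has centre (-6, 0) and r² = 200/4 = 50.
Check P: distance² to centre = 5 ≤ 50, so it lies inside.
All remaining points lie in this disk, and no smaller disk contains both endpoints, so this is the minimum enclosing circle.
The points at distance exactly r from the centre are R, T — 2 points.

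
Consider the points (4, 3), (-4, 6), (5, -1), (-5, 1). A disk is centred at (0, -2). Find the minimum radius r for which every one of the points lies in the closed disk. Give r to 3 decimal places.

The required radius is the distance from (0, -2) to the farthest point.
Squared distances: 41, 80, 26, 34.
Maximum is 80, attained at (-4, 6).
r = √80 ≈ 8.944.

8.944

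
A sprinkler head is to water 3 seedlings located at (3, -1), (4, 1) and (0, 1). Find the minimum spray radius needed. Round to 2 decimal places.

Call the three points A, B, C in the order given.
Side lengths²: AB² = 5, AC² = 13, BC² = 16.
Since BC² = 16 < 13 + 5 = 18, the triangle is acute, so the smallest enclosing circle is the circumcircle.
Circumcentre = (2, 0.75), r² = 4.0625.
r = √(4.0625) ≈ 2.02.

2.02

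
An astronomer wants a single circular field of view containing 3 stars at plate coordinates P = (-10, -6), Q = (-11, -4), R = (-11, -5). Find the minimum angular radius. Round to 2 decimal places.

1.12

Side lengths²: PQ² = 5, PR² = 2, QR² = 1.
Since PQ² = 5 ≥ 2 + 1 = 3, the angle opposite PQ is not acute, so the smallest enclosing circle has PQ as diameter.
Centre = midpoint of PQ = (-10.5, -5), r² = 5/4 = 1.25.
r = √(1.25) ≈ 1.12.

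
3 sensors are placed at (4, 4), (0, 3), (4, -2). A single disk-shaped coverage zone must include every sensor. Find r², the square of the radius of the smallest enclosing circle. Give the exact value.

Call the three points A, B, C in the order given.
Side lengths²: AB² = 17, AC² = 36, BC² = 41.
Since BC² = 41 < 36 + 17 = 53, the triangle is acute, so the smallest enclosing circle is the circumcircle.
Circumcentre = (2.625, 1), r² = 10.890625.

10.890625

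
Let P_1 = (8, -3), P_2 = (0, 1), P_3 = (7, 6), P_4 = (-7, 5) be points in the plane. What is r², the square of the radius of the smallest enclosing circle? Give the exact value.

By Welzl's lemma the MEC is supported by two points (diametrically opposite) or three points (on a circumcircle).
The farthest pair is P_1–P_4 with squared distance 289. The circle on this segment as diameter has centre (0.5, 1) and r² = 289/4 = 72.25.
Check P_2: distance² to centre = 0.25 ≤ 72.25, so it lies inside.
All remaining points lie in this disk, and no smaller disk contains both endpoints, so this is the minimum enclosing circle.

72.25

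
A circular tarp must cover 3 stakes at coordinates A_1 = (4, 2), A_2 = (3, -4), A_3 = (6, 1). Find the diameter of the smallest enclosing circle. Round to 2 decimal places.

6.10

Side lengths²: A_1A_2² = 37, A_1A_3² = 5, A_2A_3² = 34.
Since A_1A_2² = 37 < 34 + 5 = 39, the triangle is acute, so the smallest enclosing circle is the circumcircle.
Circumcentre = (97/26, -27/26), r² = 3145/338.
Diameter = 2r = 2√(3145/338) ≈ 6.10.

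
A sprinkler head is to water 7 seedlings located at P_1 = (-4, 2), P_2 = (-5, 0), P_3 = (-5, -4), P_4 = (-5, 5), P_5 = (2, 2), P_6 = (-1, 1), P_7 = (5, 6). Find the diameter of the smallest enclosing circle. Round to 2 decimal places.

A smallest enclosing disk is always determined by at most three of the input points on its boundary.
The farthest pair is P_3–P_7 with squared distance 200. The circle on this segment as diameter has centre (0, 1) and r² = 200/4 = 50.
Check P_1: distance² to centre = 17 ≤ 50, so it lies inside.
All remaining points lie in this disk, and no smaller disk contains both endpoints, so this is the minimum enclosing circle.
Diameter = 2r = 2√50 ≈ 14.14.

14.14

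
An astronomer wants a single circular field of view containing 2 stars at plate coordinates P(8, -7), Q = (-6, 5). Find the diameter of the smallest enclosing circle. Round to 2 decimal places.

The smallest circle enclosing two points has them as diameter endpoints.
Centre = midpoint = (1, -1); r² = |PQ|²/4 = 340/4 = 85.
Diameter = 2r = 2√85 ≈ 18.44.

18.44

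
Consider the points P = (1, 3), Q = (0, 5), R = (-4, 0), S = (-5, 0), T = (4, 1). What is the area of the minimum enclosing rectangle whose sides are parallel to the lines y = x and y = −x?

In coordinates u = x + y, v = x − y the rectangle is axis-aligned; the map (x,y)→(u,v) scales areas by 2.
u-values: 4, 5, -4, -5, 5; range = 5 − (-5) = 10.
v-values: -2, -5, -4, -5, 3; range = 3 − (-5) = 8.
Area = (10 × 8) / 2 = 40.

40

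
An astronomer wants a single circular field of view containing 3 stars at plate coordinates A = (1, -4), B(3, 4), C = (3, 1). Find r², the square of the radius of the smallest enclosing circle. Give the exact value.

Side lengths²: AB² = 68, AC² = 29, BC² = 9.
Since AB² = 68 ≥ 29 + 9 = 38, the angle opposite AB is not acute, so the smallest enclosing circle has AB as diameter.
Centre = midpoint of AB = (2, 0), r² = 68/4 = 17.

17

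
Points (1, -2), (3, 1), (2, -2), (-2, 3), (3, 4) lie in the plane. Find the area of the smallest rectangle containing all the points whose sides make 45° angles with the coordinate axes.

In coordinates u = x + y, v = x − y the rectangle is axis-aligned; the map (x,y)→(u,v) scales areas by 2.
u-values: -1, 4, 0, 1, 7; range = 7 − (-1) = 8.
v-values: 3, 2, 4, -5, -1; range = 4 − (-5) = 9.
Area = (8 × 9) / 2 = 36.

36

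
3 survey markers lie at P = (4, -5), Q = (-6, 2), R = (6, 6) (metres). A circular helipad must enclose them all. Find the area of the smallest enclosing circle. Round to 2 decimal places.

Side lengths²: PQ² = 149, PR² = 125, QR² = 160.
Since QR² = 160 < 149 + 125 = 274, the triangle is acute, so the smallest enclosing circle is the circumcircle.
Circumcentre = (57/62, 77/62), r² = 93125/1922.
Area = π·r² = π·93125/1922 ≈ 152.22.

152.22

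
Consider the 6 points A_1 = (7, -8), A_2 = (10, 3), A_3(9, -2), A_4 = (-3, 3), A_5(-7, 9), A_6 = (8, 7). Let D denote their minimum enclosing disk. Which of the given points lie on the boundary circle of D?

The minimum enclosing circle of a finite set is fixed by two of the points (as a diameter) or three (as a circumcircle).
The farthest pair is A_1–A_5 with squared distance 485. The circle on this segment as diameter has centre (0, 0.5) and r² = 485/4 = 121.25.
Check A_2: distance² to centre = 106.25 ≤ 121.25, so it lies inside.
All remaining points lie in this disk, and no smaller disk contains both endpoints, so this is the minimum enclosing circle.
The points at distance exactly r from the centre are A_1, A_5 — 2 points.

A_1, A_5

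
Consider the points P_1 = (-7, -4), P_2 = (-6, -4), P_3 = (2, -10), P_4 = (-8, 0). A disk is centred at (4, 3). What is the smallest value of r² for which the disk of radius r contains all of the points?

173

The required radius is the distance from (4, 3) to the farthest point.
Squared distances: 170, 149, 173, 153.
Maximum is 173, attained at P_3.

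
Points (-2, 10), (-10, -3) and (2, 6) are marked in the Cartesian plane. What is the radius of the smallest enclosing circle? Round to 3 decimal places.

Call the three points A, B, C in the order given.
Side lengths²: AB² = 233, AC² = 32, BC² = 225.
Since AB² = 233 < 225 + 32 = 257, the triangle is acute, so the smallest enclosing circle is the circumcircle.
Circumcentre = (-71/14, 41/14), r² = 5825/98.
r = √(5825/98) ≈ 7.710.

7.710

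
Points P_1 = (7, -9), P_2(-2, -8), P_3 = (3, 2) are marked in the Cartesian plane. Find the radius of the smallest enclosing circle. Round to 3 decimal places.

6.237

Side lengths²: P_1P_2² = 82, P_1P_3² = 137, P_2P_3² = 125.
Since P_1P_3² = 137 < 125 + 82 = 207, the triangle is acute, so the smallest enclosing circle is the circumcircle.
Circumcentre = (113/38, -161/38), r² = 28085/722.
r = √(28085/722) ≈ 6.237.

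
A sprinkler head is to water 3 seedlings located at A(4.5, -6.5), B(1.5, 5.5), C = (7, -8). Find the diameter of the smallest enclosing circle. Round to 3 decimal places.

14.577

Side lengths²: AB² = 153, AC² = 8.5, BC² = 212.5.
Since BC² = 212.5 ≥ 153 + 8.5 = 161.5, the angle opposite BC is not acute, so the smallest enclosing circle has BC as diameter.
Centre = midpoint of BC = (4.25, -1.25), r² = 212.5/4 = 53.125.
Diameter = 2r = 2√(53.125) ≈ 14.577.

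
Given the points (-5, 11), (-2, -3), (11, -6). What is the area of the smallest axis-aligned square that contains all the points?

289

The bounding box has width 16 and height 17.
An axis-aligned square enclosing the set must have side ≥ max(width, height).
So the minimum side is max(16, 17) = 17.
Area = 17² = 289.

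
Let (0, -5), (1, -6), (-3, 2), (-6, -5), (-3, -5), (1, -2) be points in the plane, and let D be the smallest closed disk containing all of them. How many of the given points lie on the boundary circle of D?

By Welzl's lemma the MEC is supported by two points (diametrically opposite) or three points (on a circumcircle).
The minimum enclosing circle is determined by three boundary points: (1, -6), (-3, 2), (-6, -5).
Their circumcentre is (-27/13, -33/13) with r² = 3625/169.
The farthest remaining point (0, -5) is at distance² 1753/169 ≤ 3625/169.
The points at distance exactly r from the centre are (1, -6), (-3, 2), (-6, -5) — 3 points.

3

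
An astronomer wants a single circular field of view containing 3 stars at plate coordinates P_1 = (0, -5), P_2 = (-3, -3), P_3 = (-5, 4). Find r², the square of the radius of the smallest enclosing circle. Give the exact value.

Side lengths²: P_1P_2² = 13, P_1P_3² = 106, P_2P_3² = 53.
Since P_1P_3² = 106 ≥ 53 + 13 = 66, the angle opposite P_1P_3 is not acute, so the smallest enclosing circle has P_1P_3 as diameter.
Centre = midpoint of P_1P_3 = (-2.5, -0.5), r² = 106/4 = 26.5.

26.5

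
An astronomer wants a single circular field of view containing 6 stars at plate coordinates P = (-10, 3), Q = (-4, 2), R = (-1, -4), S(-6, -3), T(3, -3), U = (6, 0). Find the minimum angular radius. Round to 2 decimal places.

8.14

A smallest enclosing disk is always determined by at most three of the input points on its boundary.
The farthest pair is P–U with squared distance 265. The circle on this segment as diameter has centre (-2, 1.5) and r² = 265/4 = 66.25.
Check Q: distance² to centre = 4.25 ≤ 66.25, so it lies inside.
All remaining points lie in this disk, and no smaller disk contains both endpoints, so this is the minimum enclosing circle.
r = √(66.25) ≈ 8.14.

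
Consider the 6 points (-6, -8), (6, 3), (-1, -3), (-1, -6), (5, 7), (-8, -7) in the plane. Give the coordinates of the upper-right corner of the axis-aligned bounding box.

(6, 7)

x-range [-8, 6], y-range [-8, 7].
The upper-right corner is (6, 7).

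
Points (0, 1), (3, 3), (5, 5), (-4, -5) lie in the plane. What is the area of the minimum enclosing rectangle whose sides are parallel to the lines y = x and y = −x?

19

In coordinates u = x + y, v = x − y the rectangle is axis-aligned; the map (x,y)→(u,v) scales areas by 2.
u-values: 1, 6, 10, -9; range = 10 − (-9) = 19.
v-values: -1, 0, 0, 1; range = 1 − (-1) = 2.
Area = (19 × 2) / 2 = 19.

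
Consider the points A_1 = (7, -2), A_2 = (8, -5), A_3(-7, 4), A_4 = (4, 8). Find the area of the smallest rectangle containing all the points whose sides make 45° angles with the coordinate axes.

In coordinates u = x + y, v = x − y the rectangle is axis-aligned; the map (x,y)→(u,v) scales areas by 2.
u-values: 5, 3, -3, 12; range = 12 − (-3) = 15.
v-values: 9, 13, -11, -4; range = 13 − (-11) = 24.
Area = (15 × 24) / 2 = 180.

180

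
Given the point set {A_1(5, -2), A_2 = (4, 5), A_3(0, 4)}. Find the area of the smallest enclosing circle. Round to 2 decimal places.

48.42

Side lengths²: A_1A_2² = 50, A_1A_3² = 61, A_2A_3² = 17.
Since A_1A_3² = 61 < 50 + 17 = 67, the triangle is acute, so the smallest enclosing circle is the circumcircle.
Circumcentre = (163/58, 73/58), r² = 25925/1682.
Area = π·r² = π·25925/1682 ≈ 48.42.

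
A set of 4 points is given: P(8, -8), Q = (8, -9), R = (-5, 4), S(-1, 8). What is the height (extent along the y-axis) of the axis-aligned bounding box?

17

max y = 8, min y = -9, so height = 17.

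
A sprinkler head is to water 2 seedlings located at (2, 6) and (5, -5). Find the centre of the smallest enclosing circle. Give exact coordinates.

The smallest circle enclosing two points has them as diameter endpoints.
Centre = midpoint = (3.5, 0.5); r² = |(2, 6)−(5, -5)|²/4 = 130/4 = 32.5.
Centre = (3.5, 0.5).

(3.5, 0.5)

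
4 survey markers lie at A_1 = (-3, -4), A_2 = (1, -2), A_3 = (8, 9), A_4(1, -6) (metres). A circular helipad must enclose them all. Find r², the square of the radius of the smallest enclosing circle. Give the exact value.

By Welzl's lemma the MEC is supported by two points (diametrically opposite) or three points (on a circumcircle).
The minimum enclosing circle is determined by three boundary points: A_1, A_3, A_4.
Their circumcentre is (99/37, 87/37) with r² = 99325/1369.
The farthest remaining point A_2 is at distance² 29765/1369 ≤ 99325/1369.

99325/1369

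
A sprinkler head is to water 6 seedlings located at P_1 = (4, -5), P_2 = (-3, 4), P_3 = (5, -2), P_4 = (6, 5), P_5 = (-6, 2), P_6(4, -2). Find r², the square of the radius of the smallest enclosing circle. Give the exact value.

The minimum enclosing circle is determined by three boundary points: P_1, P_4, P_5.
Their circumcentre is (25/38, 33/38) with r² = 32929/722.
The farthest remaining point P_3 is at distance² 19553/722 ≤ 32929/722.

32929/722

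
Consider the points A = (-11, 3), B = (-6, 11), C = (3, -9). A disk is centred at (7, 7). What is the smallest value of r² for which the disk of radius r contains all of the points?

340

The required radius is the distance from (7, 7) to the farthest point.
Squared distances: 340, 185, 272.
Maximum is 340, attained at A.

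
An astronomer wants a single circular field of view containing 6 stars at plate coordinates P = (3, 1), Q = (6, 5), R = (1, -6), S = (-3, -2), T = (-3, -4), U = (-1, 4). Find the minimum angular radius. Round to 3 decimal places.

6.368

A smallest enclosing disk is always determined by at most three of the input points on its boundary.
The minimum enclosing circle is determined by three boundary points: Q, R, T.
Their circumcentre is (5/3, 1/3) with r² = 365/9.
The farthest remaining point S is at distance² 245/9 ≤ 365/9.
r = √(365/9) ≈ 6.368.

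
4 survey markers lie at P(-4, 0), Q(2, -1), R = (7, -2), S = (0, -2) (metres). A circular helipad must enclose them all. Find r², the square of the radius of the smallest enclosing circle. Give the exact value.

31.25

A smallest enclosing disk is always determined by at most three of the input points on its boundary.
The farthest pair is P–R with squared distance 125. The circle on this segment as diameter has centre (1.5, -1) and r² = 125/4 = 31.25.
Check Q: distance² to centre = 0.25 ≤ 31.25, so it lies inside.
All remaining points lie in this disk, and no smaller disk contains both endpoints, so this is the minimum enclosing circle.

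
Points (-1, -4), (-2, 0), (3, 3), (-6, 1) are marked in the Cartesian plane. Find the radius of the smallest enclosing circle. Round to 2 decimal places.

The minimum enclosing circle of a finite set is fixed by two of the points (as a diameter) or three (as a circumcircle).
The minimum enclosing circle is determined by three boundary points: (-1, -4), (3, 3), (-6, 1).
Their circumcentre is (-27/22, 17/22) with r² = 5525/242.
The farthest remaining point (-2, 0) is at distance² 289/242 ≤ 5525/242.
r = √(5525/242) ≈ 4.78.

4.78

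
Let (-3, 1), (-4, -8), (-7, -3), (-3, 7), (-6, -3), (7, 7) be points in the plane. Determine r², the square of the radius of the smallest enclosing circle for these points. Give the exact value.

A smallest enclosing disk is always determined by at most three of the input points on its boundary.
The farthest pair is (-4, -8)–(7, 7) with squared distance 346. The circle on this segment as diameter has centre (1.5, -0.5) and r² = 346/4 = 86.5.
Check (-3, 1): distance² to centre = 22.5 ≤ 86.5, so it lies inside.
All remaining points lie in this disk, and no smaller disk contains both endpoints, so this is the minimum enclosing circle.

86.5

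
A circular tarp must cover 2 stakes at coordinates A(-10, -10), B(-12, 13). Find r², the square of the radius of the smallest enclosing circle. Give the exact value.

The smallest circle enclosing two points has them as diameter endpoints.
Centre = midpoint = (-11, 1.5); r² = |AB|²/4 = 533/4 = 133.25.

133.25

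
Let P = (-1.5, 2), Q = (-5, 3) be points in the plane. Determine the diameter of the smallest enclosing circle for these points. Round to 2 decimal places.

The smallest circle enclosing two points has them as diameter endpoints.
Centre = midpoint = (-3.25, 2.5); r² = |PQ|²/4 = 13.25/4 = 3.3125.
Diameter = 2r = 2√(3.3125) ≈ 3.64.

3.64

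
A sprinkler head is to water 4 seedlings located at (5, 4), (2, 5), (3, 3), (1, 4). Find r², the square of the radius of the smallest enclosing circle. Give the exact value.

The minimum enclosing circle of a finite set is fixed by two of the points (as a diameter) or three (as a circumcircle).
The farthest pair is (5, 4)–(1, 4) with squared distance 16. The circle on this segment as diameter has centre (3, 4) and r² = 16/4 = 4.
Check (2, 5): distance² to centre = 2 ≤ 4, so it lies inside.
All remaining points lie in this disk, and no smaller disk contains both endpoints, so this is the minimum enclosing circle.

4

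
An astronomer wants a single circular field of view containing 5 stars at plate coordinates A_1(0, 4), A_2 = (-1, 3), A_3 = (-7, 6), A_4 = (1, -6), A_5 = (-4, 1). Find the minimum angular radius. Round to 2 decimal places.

By Welzl's lemma the MEC is supported by two points (diametrically opposite) or three points (on a circumcircle).
The farthest pair is A_3–A_4 with squared distance 208. The circle on this segment as diameter has centre (-3, 0) and r² = 208/4 = 52.
Check A_1: distance² to centre = 25 ≤ 52, so it lies inside.
All remaining points lie in this disk, and no smaller disk contains both endpoints, so this is the minimum enclosing circle.
r = √52 ≈ 7.21.

7.21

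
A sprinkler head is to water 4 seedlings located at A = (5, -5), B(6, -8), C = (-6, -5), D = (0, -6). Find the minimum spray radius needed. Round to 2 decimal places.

By Welzl's lemma the MEC is supported by two points (diametrically opposite) or three points (on a circumcircle).
The farthest pair is B–C with squared distance 153. The circle on this segment as diameter has centre (0, -6.5) and r² = 153/4 = 38.25.
Check A: distance² to centre = 27.25 ≤ 38.25, so it lies inside.
All remaining points lie in this disk, and no smaller disk contains both endpoints, so this is the minimum enclosing circle.
r = √(38.25) ≈ 6.18.

6.18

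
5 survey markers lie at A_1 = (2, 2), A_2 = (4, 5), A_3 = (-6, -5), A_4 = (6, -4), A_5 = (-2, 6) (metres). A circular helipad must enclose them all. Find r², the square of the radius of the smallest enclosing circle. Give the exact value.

By Welzl's lemma the MEC is supported by two points (diametrically opposite) or three points (on a circumcircle).
The minimum enclosing circle is determined by three boundary points: A_2, A_3, A_4.
Their circumcentre is (-7/22, -15/22) with r² = 12325/242.
The farthest remaining point A_5 is at distance² 11489/242 ≤ 12325/242.

12325/242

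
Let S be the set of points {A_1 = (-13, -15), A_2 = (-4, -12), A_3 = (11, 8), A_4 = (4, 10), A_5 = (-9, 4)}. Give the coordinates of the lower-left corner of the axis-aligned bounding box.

(-13, -15)

x-range [-13, 11], y-range [-15, 10].
The lower-left corner is (-13, -15).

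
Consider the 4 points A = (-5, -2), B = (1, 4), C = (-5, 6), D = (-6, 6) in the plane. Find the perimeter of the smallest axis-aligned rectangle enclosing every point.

Width = max x − min x = 1 − (-6) = 7.
Height = max y − min y = 6 − (-2) = 8.
Perimeter = 2(7 + 8) = 30.

30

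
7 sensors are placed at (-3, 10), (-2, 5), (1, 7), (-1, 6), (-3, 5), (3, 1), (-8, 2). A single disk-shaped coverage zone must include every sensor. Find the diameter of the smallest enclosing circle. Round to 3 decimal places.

12.120

By Welzl's lemma the MEC is supported by two points (diametrically opposite) or three points (on a circumcircle).
The minimum enclosing circle is determined by three boundary points: (-3, 10), (3, 1), (-8, 2).
Their circumcentre is (-141/62, 247/62) with r² = 70577/1922.
The farthest remaining point (1, 7) is at distance² 38089/1922 ≤ 70577/1922.
Diameter = 2r = 2√(70577/1922) ≈ 12.120.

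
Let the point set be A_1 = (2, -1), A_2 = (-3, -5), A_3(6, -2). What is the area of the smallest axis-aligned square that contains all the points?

The bounding box has width 9 and height 4.
An axis-aligned square enclosing the set must have side ≥ max(width, height).
So the minimum side is max(9, 4) = 9.
Area = 9² = 81.

81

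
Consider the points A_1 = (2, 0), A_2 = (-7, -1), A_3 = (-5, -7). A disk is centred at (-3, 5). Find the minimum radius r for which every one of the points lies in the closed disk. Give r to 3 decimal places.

The required radius is the distance from (-3, 5) to the farthest point.
Squared distances: 50, 52, 148.
Maximum is 148, attained at A_3.
r = √148 ≈ 12.166.

12.166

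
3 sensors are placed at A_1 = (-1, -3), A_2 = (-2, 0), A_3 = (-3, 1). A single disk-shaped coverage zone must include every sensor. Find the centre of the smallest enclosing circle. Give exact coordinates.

Side lengths²: A_1A_2² = 10, A_1A_3² = 20, A_2A_3² = 2.
Since A_1A_3² = 20 ≥ 10 + 2 = 12, the angle opposite A_1A_3 is not acute, so the smallest enclosing circle has A_1A_3 as diameter.
Centre = midpoint of A_1A_3 = (-2, -1), r² = 20/4 = 5.
Centre = (-2, -1).

(-2, -1)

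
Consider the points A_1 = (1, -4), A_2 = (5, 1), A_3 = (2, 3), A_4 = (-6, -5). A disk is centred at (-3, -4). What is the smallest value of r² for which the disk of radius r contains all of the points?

The required radius is the distance from (-3, -4) to the farthest point.
Squared distances: 16, 89, 74, 10.
Maximum is 89, attained at A_2.

89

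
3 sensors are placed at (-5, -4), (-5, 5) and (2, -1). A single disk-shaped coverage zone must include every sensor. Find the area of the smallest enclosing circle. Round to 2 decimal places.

Call the three points A, B, C in the order given.
Side lengths²: AB² = 81, AC² = 58, BC² = 85.
Since BC² = 85 < 81 + 58 = 139, the triangle is acute, so the smallest enclosing circle is the circumcircle.
Circumcentre = (-39/14, 0.5), r² = 2465/98.
Area = π·r² = π·2465/98 ≈ 79.02.

79.02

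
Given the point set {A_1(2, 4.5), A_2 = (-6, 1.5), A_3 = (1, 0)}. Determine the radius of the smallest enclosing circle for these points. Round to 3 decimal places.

Side lengths²: A_1A_2² = 73, A_1A_3² = 21.25, A_2A_3² = 51.25.
Since A_1A_2² = 73 ≥ 51.25 + 21.25 = 72.5, the angle opposite A_1A_2 is not acute, so the smallest enclosing circle has A_1A_2 as diameter.
Centre = midpoint of A_1A_2 = (-2, 3), r² = 73/4 = 18.25.
r = √(18.25) ≈ 4.272.

4.272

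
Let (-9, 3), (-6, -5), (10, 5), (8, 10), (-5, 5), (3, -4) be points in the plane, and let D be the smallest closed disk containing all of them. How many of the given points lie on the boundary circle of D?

2

By Welzl's lemma the MEC is supported by two points (diametrically opposite) or three points (on a circumcircle).
The farthest pair is (-6, -5)–(8, 10) with squared distance 421. The circle on this segment as diameter has centre (1, 2.5) and r² = 421/4 = 105.25.
Check (-9, 3): distance² to centre = 100.25 ≤ 105.25, so it lies inside.
All remaining points lie in this disk, and no smaller disk contains both endpoints, so this is the minimum enclosing circle.
The points at distance exactly r from the centre are (-6, -5), (8, 10) — 2 points.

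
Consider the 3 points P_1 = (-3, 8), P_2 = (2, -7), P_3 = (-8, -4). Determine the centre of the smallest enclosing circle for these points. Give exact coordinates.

(-23/18, 13/54)

Side lengths²: P_1P_2² = 250, P_1P_3² = 169, P_2P_3² = 109.
Since P_1P_2² = 250 < 169 + 109 = 278, the triangle is acute, so the smallest enclosing circle is the circumcircle.
Circumcentre = (-23/18, 13/54), r² = 92105/1458.
Centre = (-23/18, 13/54).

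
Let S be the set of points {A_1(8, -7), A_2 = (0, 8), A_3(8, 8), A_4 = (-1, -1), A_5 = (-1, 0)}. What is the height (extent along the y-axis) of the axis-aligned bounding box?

max y = 8, min y = -7, so height = 15.

15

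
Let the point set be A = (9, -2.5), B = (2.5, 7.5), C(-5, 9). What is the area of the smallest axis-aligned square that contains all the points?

The bounding box has width 14 and height 11.5.
An axis-aligned square enclosing the set must have side ≥ max(width, height).
So the minimum side is max(14, 11.5) = 14.
Area = 14² = 196.

196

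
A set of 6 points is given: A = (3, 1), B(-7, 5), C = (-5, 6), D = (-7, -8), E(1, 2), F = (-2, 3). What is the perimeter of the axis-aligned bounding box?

Width = max x − min x = 3 − (-7) = 10.
Height = max y − min y = 6 − (-8) = 14.
Perimeter = 2(10 + 14) = 48.

48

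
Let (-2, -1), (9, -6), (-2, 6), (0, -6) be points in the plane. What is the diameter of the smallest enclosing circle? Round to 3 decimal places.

16.279

By Welzl's lemma the MEC is supported by two points (diametrically opposite) or three points (on a circumcircle).
The farthest pair is (9, -6)–(-2, 6) with squared distance 265. The circle on this segment as diameter has centre (3.5, 0) and r² = 265/4 = 66.25.
Check (-2, -1): distance² to centre = 31.25 ≤ 66.25, so it lies inside.
All remaining points lie in this disk, and no smaller disk contains both endpoints, so this is the minimum enclosing circle.
Diameter = 2r = 2√(66.25) ≈ 16.279.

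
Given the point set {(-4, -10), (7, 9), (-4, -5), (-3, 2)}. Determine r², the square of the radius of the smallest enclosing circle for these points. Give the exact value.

The farthest pair is (-4, -10)–(7, 9) with squared distance 482. The circle on this segment as diameter has centre (1.5, -0.5) and r² = 482/4 = 120.5.
Check (-4, -5): distance² to centre = 50.5 ≤ 120.5, so it lies inside.
All remaining points lie in this disk, and no smaller disk contains both endpoints, so this is the minimum enclosing circle.

120.5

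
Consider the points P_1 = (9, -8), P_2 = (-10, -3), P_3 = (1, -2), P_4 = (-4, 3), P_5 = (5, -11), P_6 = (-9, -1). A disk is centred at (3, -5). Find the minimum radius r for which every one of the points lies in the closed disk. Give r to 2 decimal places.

13.15

The required radius is the distance from (3, -5) to the farthest point.
Squared distances: 45, 173, 13, 113, 40, 160.
Maximum is 173, attained at P_2.
r = √173 ≈ 13.15.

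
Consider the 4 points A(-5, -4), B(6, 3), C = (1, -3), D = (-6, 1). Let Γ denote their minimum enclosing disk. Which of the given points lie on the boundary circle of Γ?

A, B, D

The minimum enclosing circle of a finite set is fixed by two of the points (as a diameter) or three (as a circumcircle).
The minimum enclosing circle is determined by three boundary points: A, B, D.
Their circumcentre is (12/31, -10/31) with r² = 40885/961.
The farthest remaining point C is at distance² 7250/961 ≤ 40885/961.
The points at distance exactly r from the centre are A, B, D — 3 points.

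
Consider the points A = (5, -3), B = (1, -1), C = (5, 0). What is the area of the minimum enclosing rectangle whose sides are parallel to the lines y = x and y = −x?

In coordinates u = x + y, v = x − y the rectangle is axis-aligned; the map (x,y)→(u,v) scales areas by 2.
u-values: 2, 0, 5; range = 5 − 0 = 5.
v-values: 8, 2, 5; range = 8 − 2 = 6.
Area = (5 × 6) / 2 = 15.

15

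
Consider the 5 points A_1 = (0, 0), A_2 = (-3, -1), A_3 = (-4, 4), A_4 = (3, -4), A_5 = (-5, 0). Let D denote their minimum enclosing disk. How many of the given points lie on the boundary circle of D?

2

The minimum enclosing circle of a finite set is fixed by two of the points (as a diameter) or three (as a circumcircle).
The farthest pair is A_3–A_4 with squared distance 113. The circle on this segment as diameter has centre (-0.5, 0) and r² = 113/4 = 28.25.
Check A_1: distance² to centre = 0.25 ≤ 28.25, so it lies inside.
All remaining points lie in this disk, and no smaller disk contains both endpoints, so this is the minimum enclosing circle.
The points at distance exactly r from the centre are A_3, A_4 — 2 points.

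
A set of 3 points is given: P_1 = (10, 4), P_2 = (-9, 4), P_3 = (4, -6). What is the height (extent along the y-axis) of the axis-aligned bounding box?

10

max y = 4, min y = -6, so height = 10.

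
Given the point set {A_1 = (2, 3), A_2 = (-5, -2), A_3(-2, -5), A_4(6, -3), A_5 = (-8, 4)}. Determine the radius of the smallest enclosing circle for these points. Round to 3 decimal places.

7.826

The farthest pair is A_4–A_5 with squared distance 245. The circle on this segment as diameter has centre (-1, 0.5) and r² = 245/4 = 61.25.
Check A_1: distance² to centre = 15.25 ≤ 61.25, so it lies inside.
All remaining points lie in this disk, and no smaller disk contains both endpoints, so this is the minimum enclosing circle.
r = √(61.25) ≈ 7.826.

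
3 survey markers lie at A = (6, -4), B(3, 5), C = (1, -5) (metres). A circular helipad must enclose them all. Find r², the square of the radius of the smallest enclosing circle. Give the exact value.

Side lengths²: AB² = 90, AC² = 26, BC² = 104.
Since BC² = 104 < 90 + 26 = 116, the triangle is acute, so the smallest enclosing circle is the circumcircle.
Circumcentre = (2.625, -0.125), r² = 26.40625.

26.40625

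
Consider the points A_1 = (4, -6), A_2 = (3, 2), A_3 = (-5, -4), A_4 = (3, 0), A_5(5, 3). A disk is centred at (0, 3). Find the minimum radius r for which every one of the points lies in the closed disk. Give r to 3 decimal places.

9.849

The required radius is the distance from (0, 3) to the farthest point.
Squared distances: 97, 10, 74, 18, 25.
Maximum is 97, attained at A_1.
r = √97 ≈ 9.849.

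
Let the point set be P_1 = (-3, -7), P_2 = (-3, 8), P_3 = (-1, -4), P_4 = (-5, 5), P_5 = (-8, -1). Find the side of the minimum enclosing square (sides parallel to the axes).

The bounding box has width 7 and height 15.
An axis-aligned square enclosing the set must have side ≥ max(width, height).
So the minimum side is max(7, 15) = 15.

15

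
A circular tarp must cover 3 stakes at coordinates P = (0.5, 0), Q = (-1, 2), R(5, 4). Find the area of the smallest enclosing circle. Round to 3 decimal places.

Side lengths²: PQ² = 6.25, PR² = 36.25, QR² = 40.
Since QR² = 40 < 36.25 + 6.25 = 42.5, the triangle is acute, so the smallest enclosing circle is the circumcircle.
Circumcentre = (25/12, 2.75), r² = 725/72.
Area = π·r² = π·725/72 ≈ 31.634.

31.634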